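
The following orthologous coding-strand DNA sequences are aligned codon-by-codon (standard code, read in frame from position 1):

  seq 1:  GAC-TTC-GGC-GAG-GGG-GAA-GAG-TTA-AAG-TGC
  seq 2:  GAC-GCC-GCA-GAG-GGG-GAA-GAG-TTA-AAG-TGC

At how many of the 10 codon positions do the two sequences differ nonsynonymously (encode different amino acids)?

2

Codon 1: GAC Asp / GAC Asp — identical.
Codon 2: TTC Phe / GCC Ala — nonsynonymous.
Codon 3: GGC Gly / GCA Ala — nonsynonymous.
Codon 4: GAG Glu / GAG Glu — identical.
Codon 5: GGG Gly / GGG Gly — identical.
Codon 6: GAA Glu / GAA Glu — identical.
Codon 7: GAG Glu / GAG Glu — identical.
Codon 8: TTA Leu / TTA Leu — identical.
Codon 9: AAG Lys / AAG Lys — identical.
Codon 10: TGC Cys / TGC Cys — identical.
Nonsynonymous differences: 2.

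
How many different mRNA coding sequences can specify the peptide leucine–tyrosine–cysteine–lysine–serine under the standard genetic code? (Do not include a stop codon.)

Leu: 6 codons.
Tyr: 2 codons.
Cys: 2 codons.
Lys: 2 codons.
Ser: 6 codons.
6 × 2 × 2 × 2 × 6 = 288.

288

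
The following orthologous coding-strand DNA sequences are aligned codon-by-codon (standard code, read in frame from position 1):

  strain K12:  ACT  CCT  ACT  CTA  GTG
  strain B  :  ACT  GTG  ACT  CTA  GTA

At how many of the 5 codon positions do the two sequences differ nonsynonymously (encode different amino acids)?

Codon 1: ACT Thr / ACT Thr — identical.
Codon 2: CCT Pro / GTG Val — nonsynonymous.
Codon 3: ACT Thr / ACT Thr — identical.
Codon 4: CTA Leu / CTA Leu — identical.
Codon 5: GTG Val / GTA Val — synonymous.
Nonsynonymous differences: 1.

1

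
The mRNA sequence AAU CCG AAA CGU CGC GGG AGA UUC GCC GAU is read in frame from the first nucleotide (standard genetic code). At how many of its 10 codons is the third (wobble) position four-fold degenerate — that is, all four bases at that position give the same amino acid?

Codon 1 AAU (Asn): third position 2-fold.
Codon 2 CCG (Pro): third position 4-fold.
Codon 3 AAA (Lys): third position 2-fold.
Codon 4 CGU (Arg): third position 4-fold.
Codon 5 CGC (Arg): third position 4-fold.
Codon 6 GGG (Gly): third position 4-fold.
Codon 7 AGA (Arg): third position 2-fold.
Codon 8 UUC (Phe): third position 2-fold.
Codon 9 GCC (Ala): third position 4-fold.
Codon 10 GAU (Asp): third position 2-fold.
Four-fold degenerate third positions: 5.

5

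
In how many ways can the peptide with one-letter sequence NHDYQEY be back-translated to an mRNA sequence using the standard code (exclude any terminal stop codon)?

128

Asn: 2 codons.
His: 2 codons.
Asp: 2 codons.
Tyr: 2 codons.
Gln: 2 codons.
Glu: 2 codons.
Tyr: 2 codons.
2 × 2 × 2 × 2 × 2 × 2 × 2 = 128.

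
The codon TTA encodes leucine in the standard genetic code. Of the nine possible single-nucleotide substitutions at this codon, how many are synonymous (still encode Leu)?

Position 1: CTA → 1 synonymous.
Position 2: none → 0 synonymous.
Position 3: TTG → 1 synonymous.
Total: 1 + 0 + 1 = 2.

2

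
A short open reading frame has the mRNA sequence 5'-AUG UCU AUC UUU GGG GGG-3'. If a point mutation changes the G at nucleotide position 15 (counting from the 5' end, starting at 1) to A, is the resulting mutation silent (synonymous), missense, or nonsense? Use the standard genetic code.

Position 15 falls in codon 5: GGG → Gly.
After the substitution the codon is GGA → Gly.
Both encode Gly, so the change is synonymous.

silent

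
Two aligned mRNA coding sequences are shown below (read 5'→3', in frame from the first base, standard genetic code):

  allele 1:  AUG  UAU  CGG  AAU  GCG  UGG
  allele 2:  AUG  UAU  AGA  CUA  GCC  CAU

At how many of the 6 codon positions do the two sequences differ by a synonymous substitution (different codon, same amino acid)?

2

Codon 1: AUG Met / AUG Met — identical.
Codon 2: UAU Tyr / UAU Tyr — identical.
Codon 3: CGG Arg / AGA Arg — synonymous.
Codon 4: AAU Asn / CUA Leu — nonsynonymous.
Codon 5: GCG Ala / GCC Ala — synonymous.
Codon 6: UGG Trp / CAU His — nonsynonymous.
Synonymous differences: 2.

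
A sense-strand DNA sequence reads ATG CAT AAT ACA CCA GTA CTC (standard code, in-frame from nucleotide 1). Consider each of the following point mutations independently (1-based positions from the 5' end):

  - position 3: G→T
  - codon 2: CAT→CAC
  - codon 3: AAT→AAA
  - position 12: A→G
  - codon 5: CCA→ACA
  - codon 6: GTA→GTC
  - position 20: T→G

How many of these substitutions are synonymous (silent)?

3

Codon 1: ATG (Met) → ATT (Ile) — missense.
Codon 2: CAT (His) → CAC (His) — synonymous.
Codon 3: AAT (Asn) → AAA (Lys) — missense.
Codon 4: ACA (Thr) → ACG (Thr) — synonymous.
Codon 5: CCA (Pro) → ACA (Thr) — missense.
Codon 6: GTA (Val) → GTC (Val) — synonymous.
Codon 7: CTC (Leu) → CGC (Arg) — missense.
Synonymous: 3 of 7.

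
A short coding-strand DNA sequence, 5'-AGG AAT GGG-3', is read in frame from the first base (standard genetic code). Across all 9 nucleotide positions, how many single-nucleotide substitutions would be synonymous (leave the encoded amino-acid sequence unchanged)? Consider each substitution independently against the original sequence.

Codon 1 (AGG, Arg): 2 synonymous substitutions.
Codon 2 (AAT, Asn): 1 synonymous substitution.
Codon 3 (GGG, Gly): 3 synonymous substitutions.
Total: 2 + 1 + 3 = 6.

6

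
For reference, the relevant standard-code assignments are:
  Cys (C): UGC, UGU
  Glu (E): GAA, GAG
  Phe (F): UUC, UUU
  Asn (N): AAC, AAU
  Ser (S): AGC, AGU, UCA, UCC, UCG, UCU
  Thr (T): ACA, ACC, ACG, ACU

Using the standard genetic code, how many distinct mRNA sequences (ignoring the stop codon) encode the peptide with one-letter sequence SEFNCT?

384

Ser: 6 codons.
Glu: 2 codons.
Phe: 2 codons.
Asn: 2 codons.
Cys: 2 codons.
Thr: 4 codons.
6 × 2 × 2 × 2 × 2 × 4 = 384.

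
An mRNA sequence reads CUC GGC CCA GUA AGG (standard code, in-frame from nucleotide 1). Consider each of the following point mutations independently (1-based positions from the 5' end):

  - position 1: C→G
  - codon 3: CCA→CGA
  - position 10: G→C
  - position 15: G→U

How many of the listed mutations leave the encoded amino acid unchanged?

Codon 1: CUC (Leu) → GUC (Val) — missense.
Codon 3: CCA (Pro) → CGA (Arg) — missense.
Codon 4: GUA (Val) → CUA (Leu) — missense.
Codon 5: AGG (Arg) → AGU (Ser) — missense.
Synonymous: 0 of 4.

0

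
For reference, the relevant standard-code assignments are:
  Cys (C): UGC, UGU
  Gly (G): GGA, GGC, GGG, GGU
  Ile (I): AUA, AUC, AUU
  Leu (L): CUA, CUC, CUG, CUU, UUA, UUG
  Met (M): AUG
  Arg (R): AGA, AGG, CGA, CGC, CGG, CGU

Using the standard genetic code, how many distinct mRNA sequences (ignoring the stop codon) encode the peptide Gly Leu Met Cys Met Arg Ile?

Gly: 4 codons.
Leu: 6 codons.
Met: 1 codon.
Cys: 2 codons.
Met: 1 codon.
Arg: 6 codons.
Ile: 3 codons.
4 × 6 × 1 × 2 × 1 × 6 × 3 = 864.

864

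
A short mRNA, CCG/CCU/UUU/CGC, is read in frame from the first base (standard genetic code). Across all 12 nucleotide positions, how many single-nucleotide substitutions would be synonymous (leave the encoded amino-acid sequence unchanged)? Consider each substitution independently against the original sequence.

10

Codon 1 (CCG, Pro): 3 synonymous substitutions.
Codon 2 (CCU, Pro): 3 synonymous substitutions.
Codon 3 (UUU, Phe): 1 synonymous substitution.
Codon 4 (CGC, Arg): 3 synonymous substitutions.
Total: 3 + 3 + 1 + 3 = 10.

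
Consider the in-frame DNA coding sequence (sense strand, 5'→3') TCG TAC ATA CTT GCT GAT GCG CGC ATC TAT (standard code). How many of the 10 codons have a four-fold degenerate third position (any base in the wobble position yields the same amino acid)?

Codon 1 TCG (Ser): third position 4-fold.
Codon 2 TAC (Tyr): third position 2-fold.
Codon 3 ATA (Ile): third position 3-fold.
Codon 4 CTT (Leu): third position 4-fold.
Codon 5 GCT (Ala): third position 4-fold.
Codon 6 GAT (Asp): third position 2-fold.
Codon 7 GCG (Ala): third position 4-fold.
Codon 8 CGC (Arg): third position 4-fold.
Codon 9 ATC (Ile): third position 3-fold.
Codon 10 TAT (Tyr): third position 2-fold.
Four-fold degenerate third positions: 5.

5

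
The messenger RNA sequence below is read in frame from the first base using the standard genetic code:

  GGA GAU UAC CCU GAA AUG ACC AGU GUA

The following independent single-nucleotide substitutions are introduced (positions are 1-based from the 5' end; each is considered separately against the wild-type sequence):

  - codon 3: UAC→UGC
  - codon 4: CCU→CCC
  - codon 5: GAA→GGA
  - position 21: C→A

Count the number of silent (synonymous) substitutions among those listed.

2

Codon 3: UAC (Tyr) → UGC (Cys) — missense.
Codon 4: CCU (Pro) → CCC (Pro) — synonymous.
Codon 5: GAA (Glu) → GGA (Gly) — missense.
Codon 7: ACC (Thr) → ACA (Thr) — synonymous.
Synonymous: 2 of 4.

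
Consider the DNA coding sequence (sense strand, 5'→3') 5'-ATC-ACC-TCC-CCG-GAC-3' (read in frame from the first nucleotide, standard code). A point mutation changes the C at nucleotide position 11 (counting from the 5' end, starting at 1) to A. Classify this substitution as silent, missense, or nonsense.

missense

Position 11 falls in codon 4: CCG → Pro.
After the substitution the codon is CAG → Gln.
Pro ≠ Gln, so this is a missense mutation.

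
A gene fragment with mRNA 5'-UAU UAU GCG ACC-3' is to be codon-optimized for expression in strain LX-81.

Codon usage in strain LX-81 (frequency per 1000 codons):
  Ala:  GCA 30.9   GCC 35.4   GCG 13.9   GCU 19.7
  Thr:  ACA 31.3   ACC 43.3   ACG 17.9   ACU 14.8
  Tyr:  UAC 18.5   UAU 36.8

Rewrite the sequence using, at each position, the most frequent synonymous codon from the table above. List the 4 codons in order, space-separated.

UAU UAU GCC ACC

Codon 1 (Tyr): best is UAU at 36.8.
Codon 2 (Tyr): best is UAU at 36.8.
Codon 3 (Ala): best is GCC at 35.4.
Codon 4 (Thr): best is ACC at 43.3.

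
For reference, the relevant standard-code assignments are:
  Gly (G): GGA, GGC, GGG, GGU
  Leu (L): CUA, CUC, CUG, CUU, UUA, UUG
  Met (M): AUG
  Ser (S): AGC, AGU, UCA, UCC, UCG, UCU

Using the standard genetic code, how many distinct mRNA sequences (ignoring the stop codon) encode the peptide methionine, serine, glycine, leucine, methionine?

Met: 1 codon.
Ser: 6 codons.
Gly: 4 codons.
Leu: 6 codons.
Met: 1 codon.
1 × 6 × 4 × 6 × 1 = 144.

144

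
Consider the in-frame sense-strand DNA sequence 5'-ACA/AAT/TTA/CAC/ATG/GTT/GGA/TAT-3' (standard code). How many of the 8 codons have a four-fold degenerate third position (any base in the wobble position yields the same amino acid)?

Codon 1 ACA (Thr): third position 4-fold.
Codon 2 AAT (Asn): third position 2-fold.
Codon 3 TTA (Leu): third position 2-fold.
Codon 4 CAC (His): third position 2-fold.
Codon 5 ATG (Met): third position 1-fold.
Codon 6 GTT (Val): third position 4-fold.
Codon 7 GGA (Gly): third position 4-fold.
Codon 8 TAT (Tyr): third position 2-fold.
Four-fold degenerate third positions: 3.

3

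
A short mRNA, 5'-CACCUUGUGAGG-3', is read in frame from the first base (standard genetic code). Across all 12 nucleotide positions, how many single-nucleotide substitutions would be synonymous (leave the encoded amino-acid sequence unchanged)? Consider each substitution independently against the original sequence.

Codon 1 (CAC, His): 1 synonymous substitution.
Codon 2 (CUU, Leu): 3 synonymous substitutions.
Codon 3 (GUG, Val): 3 synonymous substitutions.
Codon 4 (AGG, Arg): 2 synonymous substitutions.
Total: 1 + 3 + 3 + 2 = 9.

9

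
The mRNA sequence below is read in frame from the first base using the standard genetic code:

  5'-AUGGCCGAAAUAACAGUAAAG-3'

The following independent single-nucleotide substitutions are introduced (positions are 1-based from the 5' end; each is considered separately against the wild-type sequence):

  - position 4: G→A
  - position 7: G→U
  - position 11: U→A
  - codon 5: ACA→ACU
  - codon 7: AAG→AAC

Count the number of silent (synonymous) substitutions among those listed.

1

Codon 2: GCC (Ala) → ACC (Thr) — missense.
Codon 3: GAA (Glu) → UAA (Stop) — nonsense.
Codon 4: AUA (Ile) → AAA (Lys) — missense.
Codon 5: ACA (Thr) → ACU (Thr) — synonymous.
Codon 7: AAG (Lys) → AAC (Asn) — missense.
Synonymous: 1 of 5.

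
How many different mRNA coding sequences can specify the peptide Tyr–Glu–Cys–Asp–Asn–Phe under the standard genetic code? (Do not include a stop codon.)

64

Tyr: 2 codons.
Glu: 2 codons.
Cys: 2 codons.
Asp: 2 codons.
Asn: 2 codons.
Phe: 2 codons.
2 × 2 × 2 × 2 × 2 × 2 = 64.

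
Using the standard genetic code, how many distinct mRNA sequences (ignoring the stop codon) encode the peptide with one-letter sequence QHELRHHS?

Gln: 2 codons.
His: 2 codons.
Glu: 2 codons.
Leu: 6 codons.
Arg: 6 codons.
His: 2 codons.
His: 2 codons.
Ser: 6 codons.
2 × 2 × 2 × 6 × 6 × 2 × 2 × 6 = 6912.

6912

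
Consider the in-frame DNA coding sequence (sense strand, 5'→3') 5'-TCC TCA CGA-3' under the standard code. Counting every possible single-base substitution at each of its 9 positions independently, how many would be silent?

10

Codon 1 (TCC, Ser): 3 synonymous substitutions.
Codon 2 (TCA, Ser): 3 synonymous substitutions.
Codon 3 (CGA, Arg): 4 synonymous substitutions.
Total: 3 + 3 + 4 = 10.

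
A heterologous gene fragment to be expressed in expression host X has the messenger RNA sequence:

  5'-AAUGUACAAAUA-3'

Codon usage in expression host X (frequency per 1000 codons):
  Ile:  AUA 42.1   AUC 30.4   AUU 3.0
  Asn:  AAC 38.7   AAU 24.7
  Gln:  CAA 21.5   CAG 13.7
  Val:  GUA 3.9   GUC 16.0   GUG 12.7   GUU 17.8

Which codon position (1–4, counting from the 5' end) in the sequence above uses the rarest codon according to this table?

Codon 1 AAU (Asn): 24.7 per 1000.
Codon 2 GUA (Val): 3.9 per 1000.
Codon 3 CAA (Gln): 21.5 per 1000.
Codon 4 AUA (Ile): 42.1 per 1000.
Lowest frequency is 3.9 at codon 2.

2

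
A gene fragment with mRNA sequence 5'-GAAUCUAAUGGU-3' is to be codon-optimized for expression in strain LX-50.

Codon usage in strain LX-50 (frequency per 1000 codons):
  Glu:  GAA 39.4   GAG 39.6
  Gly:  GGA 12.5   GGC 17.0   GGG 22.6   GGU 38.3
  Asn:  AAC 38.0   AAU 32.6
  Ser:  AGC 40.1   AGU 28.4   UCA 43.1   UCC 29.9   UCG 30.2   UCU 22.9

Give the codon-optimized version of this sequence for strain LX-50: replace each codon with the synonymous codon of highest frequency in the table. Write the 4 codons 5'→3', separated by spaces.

Codon 1 (Glu): best is GAG at 39.6.
Codon 2 (Ser): best is UCA at 43.1.
Codon 3 (Asn): best is AAC at 38.0.
Codon 4 (Gly): best is GGU at 38.3.

GAG UCA AAC GGU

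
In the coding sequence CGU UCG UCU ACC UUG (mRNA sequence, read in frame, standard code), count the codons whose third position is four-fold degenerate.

4

Codon 1 CGU (Arg): third position 4-fold.
Codon 2 UCG (Ser): third position 4-fold.
Codon 3 UCU (Ser): third position 4-fold.
Codon 4 ACC (Thr): third position 4-fold.
Codon 5 UUG (Leu): third position 2-fold.
Four-fold degenerate third positions: 4.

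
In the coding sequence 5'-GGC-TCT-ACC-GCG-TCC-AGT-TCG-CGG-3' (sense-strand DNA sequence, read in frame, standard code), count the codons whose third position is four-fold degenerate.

Codon 1 GGC (Gly): third position 4-fold.
Codon 2 TCT (Ser): third position 4-fold.
Codon 3 ACC (Thr): third position 4-fold.
Codon 4 GCG (Ala): third position 4-fold.
Codon 5 TCC (Ser): third position 4-fold.
Codon 6 AGT (Ser): third position 2-fold.
Codon 7 TCG (Ser): third position 4-fold.
Codon 8 CGG (Arg): third position 4-fold.
Four-fold degenerate third positions: 7.

7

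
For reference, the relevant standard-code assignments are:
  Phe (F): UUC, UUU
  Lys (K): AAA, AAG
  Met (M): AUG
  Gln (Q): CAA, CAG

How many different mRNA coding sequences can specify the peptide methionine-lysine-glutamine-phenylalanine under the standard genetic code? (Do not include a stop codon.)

Met: 1 codon.
Lys: 2 codons.
Gln: 2 codons.
Phe: 2 codons.
1 × 2 × 2 × 2 = 8.

8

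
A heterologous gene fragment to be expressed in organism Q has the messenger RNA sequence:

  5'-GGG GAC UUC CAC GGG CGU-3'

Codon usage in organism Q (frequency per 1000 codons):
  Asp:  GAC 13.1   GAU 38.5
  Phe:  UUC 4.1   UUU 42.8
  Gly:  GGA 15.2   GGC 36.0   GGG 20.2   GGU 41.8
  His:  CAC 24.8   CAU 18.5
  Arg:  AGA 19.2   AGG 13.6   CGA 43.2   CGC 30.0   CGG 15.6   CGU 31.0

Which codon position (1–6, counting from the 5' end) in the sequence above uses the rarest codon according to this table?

3

Codon 1 GGG (Gly): 20.2 per 1000.
Codon 2 GAC (Asp): 13.1 per 1000.
Codon 3 UUC (Phe): 4.1 per 1000.
Codon 4 CAC (His): 24.8 per 1000.
Codon 5 GGG (Gly): 20.2 per 1000.
Codon 6 CGU (Arg): 31.0 per 1000.
Lowest frequency is 4.1 at codon 3.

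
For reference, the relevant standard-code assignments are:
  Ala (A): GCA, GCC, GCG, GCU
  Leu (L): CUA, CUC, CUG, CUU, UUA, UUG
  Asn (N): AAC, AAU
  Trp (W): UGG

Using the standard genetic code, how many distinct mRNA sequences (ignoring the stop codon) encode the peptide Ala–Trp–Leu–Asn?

48

Ala: 4 codons.
Trp: 1 codon.
Leu: 6 codons.
Asn: 2 codons.
4 × 1 × 6 × 2 = 48.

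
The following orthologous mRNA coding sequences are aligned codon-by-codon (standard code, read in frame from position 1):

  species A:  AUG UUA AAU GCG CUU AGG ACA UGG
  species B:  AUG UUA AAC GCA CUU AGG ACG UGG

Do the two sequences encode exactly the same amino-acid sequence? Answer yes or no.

Codon 1: AUG Met / AUG Met — identical.
Codon 2: UUA Leu / UUA Leu — identical.
Codon 3: AAU Asn / AAC Asn — synonymous.
Codon 4: GCG Ala / GCA Ala — synonymous.
Codon 5: CUU Leu / CUU Leu — identical.
Codon 6: AGG Arg / AGG Arg — identical.
Codon 7: ACA Thr / ACG Thr — synonymous.
Codon 8: UGG Trp / UGG Trp — identical.
Nonsynonymous differences: 0 → same protein.

yes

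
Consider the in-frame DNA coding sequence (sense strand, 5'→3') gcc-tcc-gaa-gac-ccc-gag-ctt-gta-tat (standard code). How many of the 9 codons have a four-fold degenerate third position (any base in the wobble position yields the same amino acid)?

Codon 1 GCC (Ala): third position 4-fold.
Codon 2 TCC (Ser): third position 4-fold.
Codon 3 GAA (Glu): third position 2-fold.
Codon 4 GAC (Asp): third position 2-fold.
Codon 5 CCC (Pro): third position 4-fold.
Codon 6 GAG (Glu): third position 2-fold.
Codon 7 CTT (Leu): third position 4-fold.
Codon 8 GTA (Val): third position 4-fold.
Codon 9 TAT (Tyr): third position 2-fold.
Four-fold degenerate third positions: 5.

5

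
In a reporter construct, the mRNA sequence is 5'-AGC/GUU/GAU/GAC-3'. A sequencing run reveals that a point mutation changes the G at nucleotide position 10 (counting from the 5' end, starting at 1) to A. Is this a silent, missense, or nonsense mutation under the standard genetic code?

Position 10 falls in codon 4: GAC → Asp.
After the substitution the codon is AAC → Asn.
Asp ≠ Asn, so this is a missense mutation.

missense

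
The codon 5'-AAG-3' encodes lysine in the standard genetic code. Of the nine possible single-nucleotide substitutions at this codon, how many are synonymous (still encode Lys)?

Position 1: none → 0 synonymous.
Position 2: none → 0 synonymous.
Position 3: AAA → 1 synonymous.
Total: 0 + 0 + 1 = 1.

1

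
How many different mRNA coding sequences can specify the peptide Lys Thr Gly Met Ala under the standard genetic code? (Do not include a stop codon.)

Lys: 2 codons.
Thr: 4 codons.
Gly: 4 codons.
Met: 1 codon.
Ala: 4 codons.
2 × 4 × 4 × 1 × 4 = 128.

128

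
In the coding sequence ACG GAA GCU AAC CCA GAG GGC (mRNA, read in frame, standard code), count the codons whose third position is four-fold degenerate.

Codon 1 ACG (Thr): third position 4-fold.
Codon 2 GAA (Glu): third position 2-fold.
Codon 3 GCU (Ala): third position 4-fold.
Codon 4 AAC (Asn): third position 2-fold.
Codon 5 CCA (Pro): third position 4-fold.
Codon 6 GAG (Glu): third position 2-fold.
Codon 7 GGC (Gly): third position 4-fold.
Four-fold degenerate third positions: 4.

4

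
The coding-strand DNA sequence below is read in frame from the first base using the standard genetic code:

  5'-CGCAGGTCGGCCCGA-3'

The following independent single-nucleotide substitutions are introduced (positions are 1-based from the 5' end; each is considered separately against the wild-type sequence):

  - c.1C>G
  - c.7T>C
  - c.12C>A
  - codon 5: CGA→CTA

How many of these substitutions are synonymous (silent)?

1

Codon 1: CGC (Arg) → GGC (Gly) — missense.
Codon 3: TCG (Ser) → CCG (Pro) — missense.
Codon 4: GCC (Ala) → GCA (Ala) — synonymous.
Codon 5: CGA (Arg) → CTA (Leu) — missense.
Synonymous: 1 of 4.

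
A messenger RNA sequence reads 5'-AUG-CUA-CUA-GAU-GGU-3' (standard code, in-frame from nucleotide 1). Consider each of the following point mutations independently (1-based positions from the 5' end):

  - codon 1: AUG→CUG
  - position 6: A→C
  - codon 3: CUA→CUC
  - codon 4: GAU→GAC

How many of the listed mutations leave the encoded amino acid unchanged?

3

Codon 1: AUG (Met) → CUG (Leu) — missense.
Codon 2: CUA (Leu) → CUC (Leu) — synonymous.
Codon 3: CUA (Leu) → CUC (Leu) — synonymous.
Codon 4: GAU (Asp) → GAC (Asp) — synonymous.
Synonymous: 3 of 4.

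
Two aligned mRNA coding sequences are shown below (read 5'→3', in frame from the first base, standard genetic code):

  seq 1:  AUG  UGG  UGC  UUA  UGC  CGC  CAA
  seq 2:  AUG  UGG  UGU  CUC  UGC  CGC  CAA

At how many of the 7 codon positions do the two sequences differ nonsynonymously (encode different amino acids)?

0

Codon 1: AUG Met / AUG Met — identical.
Codon 2: UGG Trp / UGG Trp — identical.
Codon 3: UGC Cys / UGU Cys — synonymous.
Codon 4: UUA Leu / CUC Leu — synonymous.
Codon 5: UGC Cys / UGC Cys — identical.
Codon 6: CGC Arg / CGC Arg — identical.
Codon 7: CAA Gln / CAA Gln — identical.
Nonsynonymous differences: 0.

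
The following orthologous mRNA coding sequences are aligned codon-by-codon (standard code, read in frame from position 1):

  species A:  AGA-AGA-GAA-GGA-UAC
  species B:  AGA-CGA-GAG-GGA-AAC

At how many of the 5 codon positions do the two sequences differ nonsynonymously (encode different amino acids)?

1

Codon 1: AGA Arg / AGA Arg — identical.
Codon 2: AGA Arg / CGA Arg — synonymous.
Codon 3: GAA Glu / GAG Glu — synonymous.
Codon 4: GGA Gly / GGA Gly — identical.
Codon 5: UAC Tyr / AAC Asn — nonsynonymous.
Nonsynonymous differences: 1.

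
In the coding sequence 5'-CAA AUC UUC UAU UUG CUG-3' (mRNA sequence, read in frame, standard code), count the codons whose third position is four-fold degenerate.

1

Codon 1 CAA (Gln): third position 2-fold.
Codon 2 AUC (Ile): third position 3-fold.
Codon 3 UUC (Phe): third position 2-fold.
Codon 4 UAU (Tyr): third position 2-fold.
Codon 5 UUG (Leu): third position 2-fold.
Codon 6 CUG (Leu): third position 4-fold.
Four-fold degenerate third positions: 1.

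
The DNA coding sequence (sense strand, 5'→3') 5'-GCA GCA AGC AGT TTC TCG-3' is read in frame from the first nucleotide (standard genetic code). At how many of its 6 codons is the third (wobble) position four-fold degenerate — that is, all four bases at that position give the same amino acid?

3

Codon 1 GCA (Ala): third position 4-fold.
Codon 2 GCA (Ala): third position 4-fold.
Codon 3 AGC (Ser): third position 2-fold.
Codon 4 AGT (Ser): third position 2-fold.
Codon 5 TTC (Phe): third position 2-fold.
Codon 6 TCG (Ser): third position 4-fold.
Four-fold degenerate third positions: 3.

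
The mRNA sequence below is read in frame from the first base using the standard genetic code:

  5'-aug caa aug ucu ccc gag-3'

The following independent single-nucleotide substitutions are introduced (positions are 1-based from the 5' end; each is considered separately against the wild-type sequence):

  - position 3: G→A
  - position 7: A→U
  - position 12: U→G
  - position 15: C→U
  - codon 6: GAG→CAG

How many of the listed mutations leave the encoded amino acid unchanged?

Codon 1: AUG (Met) → AUA (Ile) — missense.
Codon 3: AUG (Met) → UUG (Leu) — missense.
Codon 4: UCU (Ser) → UCG (Ser) — synonymous.
Codon 5: CCC (Pro) → CCU (Pro) — synonymous.
Codon 6: GAG (Glu) → CAG (Gln) — missense.
Synonymous: 2 of 5.

2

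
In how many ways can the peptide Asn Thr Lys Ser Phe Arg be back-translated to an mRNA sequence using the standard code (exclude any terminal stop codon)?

Asn: 2 codons.
Thr: 4 codons.
Lys: 2 codons.
Ser: 6 codons.
Phe: 2 codons.
Arg: 6 codons.
2 × 4 × 2 × 6 × 2 × 6 = 1152.

1152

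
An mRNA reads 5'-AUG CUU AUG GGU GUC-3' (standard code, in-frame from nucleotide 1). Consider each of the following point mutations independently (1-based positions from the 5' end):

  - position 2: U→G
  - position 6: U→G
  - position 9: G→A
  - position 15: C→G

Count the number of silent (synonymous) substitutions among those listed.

Codon 1: AUG (Met) → AGG (Arg) — missense.
Codon 2: CUU (Leu) → CUG (Leu) — synonymous.
Codon 3: AUG (Met) → AUA (Ile) — missense.
Codon 5: GUC (Val) → GUG (Val) — synonymous.
Synonymous: 2 of 4.

2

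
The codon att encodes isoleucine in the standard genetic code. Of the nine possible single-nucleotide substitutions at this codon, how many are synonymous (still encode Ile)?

Position 1: none → 0 synonymous.
Position 2: none → 0 synonymous.
Position 3: ATC, ATA → 2 synonymous.
Total: 0 + 0 + 2 = 2.

2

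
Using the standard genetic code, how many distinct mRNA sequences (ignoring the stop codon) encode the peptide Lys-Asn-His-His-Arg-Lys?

192

Lys: 2 codons.
Asn: 2 codons.
His: 2 codons.
His: 2 codons.
Arg: 6 codons.
Lys: 2 codons.
2 × 2 × 2 × 2 × 6 × 2 = 192.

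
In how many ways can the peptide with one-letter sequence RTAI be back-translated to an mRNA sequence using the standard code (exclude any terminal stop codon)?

288

Arg: 6 codons.
Thr: 4 codons.
Ala: 4 codons.
Ile: 3 codons.
6 × 4 × 4 × 3 = 288.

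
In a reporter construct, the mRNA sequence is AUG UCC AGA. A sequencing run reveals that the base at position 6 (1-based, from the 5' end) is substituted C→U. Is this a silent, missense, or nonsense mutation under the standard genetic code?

silent

Position 6 falls in codon 2: UCC → Ser.
After the substitution the codon is UCU → Ser.
Both encode Ser, so the change is synonymous.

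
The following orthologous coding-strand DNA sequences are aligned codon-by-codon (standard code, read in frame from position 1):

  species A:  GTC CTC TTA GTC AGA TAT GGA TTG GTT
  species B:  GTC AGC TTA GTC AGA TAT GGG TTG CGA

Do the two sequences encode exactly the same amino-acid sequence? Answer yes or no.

Codon 1: GTC Val / GTC Val — identical.
Codon 2: CTC Leu / AGC Ser — nonsynonymous.
Codon 3: TTA Leu / TTA Leu — identical.
Codon 4: GTC Val / GTC Val — identical.
Codon 5: AGA Arg / AGA Arg — identical.
Codon 6: TAT Tyr / TAT Tyr — identical.
Codon 7: GGA Gly / GGG Gly — synonymous.
Codon 8: TTG Leu / TTG Leu — identical.
Codon 9: GTT Val / CGA Arg — nonsynonymous.
Nonsynonymous differences: 2 → different protein.

no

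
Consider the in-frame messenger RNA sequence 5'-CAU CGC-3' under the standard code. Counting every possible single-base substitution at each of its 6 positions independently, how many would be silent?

4

Codon 1 (CAU, His): 1 synonymous substitution.
Codon 2 (CGC, Arg): 3 synonymous substitutions.
Total: 1 + 3 = 4.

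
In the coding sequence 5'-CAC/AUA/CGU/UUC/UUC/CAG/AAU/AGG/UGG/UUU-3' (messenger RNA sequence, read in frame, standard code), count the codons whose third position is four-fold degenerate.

Codon 1 CAC (His): third position 2-fold.
Codon 2 AUA (Ile): third position 3-fold.
Codon 3 CGU (Arg): third position 4-fold.
Codon 4 UUC (Phe): third position 2-fold.
Codon 5 UUC (Phe): third position 2-fold.
Codon 6 CAG (Gln): third position 2-fold.
Codon 7 AAU (Asn): third position 2-fold.
Codon 8 AGG (Arg): third position 2-fold.
Codon 9 UGG (Trp): third position 1-fold.
Codon 10 UUU (Phe): third position 2-fold.
Four-fold degenerate third positions: 1.

1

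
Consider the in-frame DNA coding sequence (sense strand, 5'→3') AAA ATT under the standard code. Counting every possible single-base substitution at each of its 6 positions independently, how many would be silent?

Codon 1 (AAA, Lys): 1 synonymous substitution.
Codon 2 (ATT, Ile): 2 synonymous substitutions.
Total: 1 + 2 = 3.

3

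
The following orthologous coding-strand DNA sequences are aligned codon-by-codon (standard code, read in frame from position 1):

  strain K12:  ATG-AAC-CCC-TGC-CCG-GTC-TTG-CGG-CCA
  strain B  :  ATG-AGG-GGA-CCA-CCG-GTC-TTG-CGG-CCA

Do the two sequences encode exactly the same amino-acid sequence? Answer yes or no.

Codon 1: ATG Met / ATG Met — identical.
Codon 2: AAC Asn / AGG Arg — nonsynonymous.
Codon 3: CCC Pro / GGA Gly — nonsynonymous.
Codon 4: TGC Cys / CCA Pro — nonsynonymous.
Codon 5: CCG Pro / CCG Pro — identical.
Codon 6: GTC Val / GTC Val — identical.
Codon 7: TTG Leu / TTG Leu — identical.
Codon 8: CGG Arg / CGG Arg — identical.
Codon 9: CCA Pro / CCA Pro — identical.
Nonsynonymous differences: 3 → different protein.

no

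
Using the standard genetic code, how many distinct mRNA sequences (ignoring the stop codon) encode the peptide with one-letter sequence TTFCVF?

512

Thr: 4 codons.
Thr: 4 codons.
Phe: 2 codons.
Cys: 2 codons.
Val: 4 codons.
Phe: 2 codons.
4 × 4 × 2 × 2 × 4 × 2 = 512.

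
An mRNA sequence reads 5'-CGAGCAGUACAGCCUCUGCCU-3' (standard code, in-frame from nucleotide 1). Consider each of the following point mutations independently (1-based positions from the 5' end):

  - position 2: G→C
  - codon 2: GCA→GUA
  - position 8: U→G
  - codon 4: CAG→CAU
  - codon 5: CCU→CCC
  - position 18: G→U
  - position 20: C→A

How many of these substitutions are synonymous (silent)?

2

Codon 1: CGA (Arg) → CCA (Pro) — missense.
Codon 2: GCA (Ala) → GUA (Val) — missense.
Codon 3: GUA (Val) → GGA (Gly) — missense.
Codon 4: CAG (Gln) → CAU (His) — missense.
Codon 5: CCU (Pro) → CCC (Pro) — synonymous.
Codon 6: CUG (Leu) → CUU (Leu) — synonymous.
Codon 7: CCU (Pro) → CAU (His) — missense.
Synonymous: 2 of 7.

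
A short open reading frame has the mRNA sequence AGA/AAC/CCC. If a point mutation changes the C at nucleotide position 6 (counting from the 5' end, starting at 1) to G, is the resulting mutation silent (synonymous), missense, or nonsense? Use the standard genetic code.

missense

Position 6 falls in codon 2: AAC → Asn.
After the substitution the codon is AAG → Lys.
Asn ≠ Lys, so this is a missense mutation.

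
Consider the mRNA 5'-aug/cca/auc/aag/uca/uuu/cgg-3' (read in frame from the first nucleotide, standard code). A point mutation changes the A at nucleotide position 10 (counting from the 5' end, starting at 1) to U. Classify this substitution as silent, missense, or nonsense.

Position 10 falls in codon 4: AAG → Lys.
After the substitution the codon is UAG → Stop.
The new codon is a stop codon, so this is a nonsense mutation.

nonsense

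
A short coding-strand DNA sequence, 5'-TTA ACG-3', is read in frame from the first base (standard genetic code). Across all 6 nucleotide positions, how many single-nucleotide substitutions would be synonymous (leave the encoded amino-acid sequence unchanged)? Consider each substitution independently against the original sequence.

Codon 1 (TTA, Leu): 2 synonymous substitutions.
Codon 2 (ACG, Thr): 3 synonymous substitutions.
Total: 2 + 3 = 5.

5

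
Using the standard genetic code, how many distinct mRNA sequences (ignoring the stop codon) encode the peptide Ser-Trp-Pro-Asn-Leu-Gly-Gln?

Ser: 6 codons.
Trp: 1 codon.
Pro: 4 codons.
Asn: 2 codons.
Leu: 6 codons.
Gly: 4 codons.
Gln: 2 codons.
6 × 1 × 4 × 2 × 6 × 4 × 2 = 2304.

2304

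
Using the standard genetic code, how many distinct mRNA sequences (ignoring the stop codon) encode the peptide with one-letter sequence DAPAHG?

Asp: 2 codons.
Ala: 4 codons.
Pro: 4 codons.
Ala: 4 codons.
His: 2 codons.
Gly: 4 codons.
2 × 4 × 4 × 4 × 2 × 4 = 1024.

1024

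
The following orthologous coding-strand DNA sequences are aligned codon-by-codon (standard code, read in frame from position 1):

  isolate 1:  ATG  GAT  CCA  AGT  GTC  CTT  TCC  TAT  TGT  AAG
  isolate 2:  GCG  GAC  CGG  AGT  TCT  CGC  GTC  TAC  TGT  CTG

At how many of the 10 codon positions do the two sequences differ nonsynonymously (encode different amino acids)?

6

Codon 1: ATG Met / GCG Ala — nonsynonymous.
Codon 2: GAT Asp / GAC Asp — synonymous.
Codon 3: CCA Pro / CGG Arg — nonsynonymous.
Codon 4: AGT Ser / AGT Ser — identical.
Codon 5: GTC Val / TCT Ser — nonsynonymous.
Codon 6: CTT Leu / CGC Arg — nonsynonymous.
Codon 7: TCC Ser / GTC Val — nonsynonymous.
Codon 8: TAT Tyr / TAC Tyr — synonymous.
Codon 9: TGT Cys / TGT Cys — identical.
Codon 10: AAG Lys / CTG Leu — nonsynonymous.
Nonsynonymous differences: 6.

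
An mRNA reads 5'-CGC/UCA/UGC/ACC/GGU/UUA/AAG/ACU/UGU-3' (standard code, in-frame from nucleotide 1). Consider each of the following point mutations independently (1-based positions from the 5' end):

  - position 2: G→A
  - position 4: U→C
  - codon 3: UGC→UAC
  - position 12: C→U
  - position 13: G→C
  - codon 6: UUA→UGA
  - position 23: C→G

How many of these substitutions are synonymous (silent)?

1

Codon 1: CGC (Arg) → CAC (His) — missense.
Codon 2: UCA (Ser) → CCA (Pro) — missense.
Codon 3: UGC (Cys) → UAC (Tyr) — missense.
Codon 4: ACC (Thr) → ACU (Thr) — synonymous.
Codon 5: GGU (Gly) → CGU (Arg) — missense.
Codon 6: UUA (Leu) → UGA (Stop) — nonsense.
Codon 8: ACU (Thr) → AGU (Ser) — missense.
Synonymous: 1 of 7.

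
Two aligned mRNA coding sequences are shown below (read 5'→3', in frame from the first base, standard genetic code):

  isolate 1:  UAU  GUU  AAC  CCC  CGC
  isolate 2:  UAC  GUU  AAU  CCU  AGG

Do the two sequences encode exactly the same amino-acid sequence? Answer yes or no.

Codon 1: UAU Tyr / UAC Tyr — synonymous.
Codon 2: GUU Val / GUU Val — identical.
Codon 3: AAC Asn / AAU Asn — synonymous.
Codon 4: CCC Pro / CCU Pro — synonymous.
Codon 5: CGC Arg / AGG Arg — synonymous.
Nonsynonymous differences: 0 → same protein.

yes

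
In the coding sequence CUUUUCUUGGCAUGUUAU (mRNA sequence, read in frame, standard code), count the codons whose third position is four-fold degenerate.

2

Codon 1 CUU (Leu): third position 4-fold.
Codon 2 UUC (Phe): third position 2-fold.
Codon 3 UUG (Leu): third position 2-fold.
Codon 4 GCA (Ala): third position 4-fold.
Codon 5 UGU (Cys): third position 2-fold.
Codon 6 UAU (Tyr): third position 2-fold.
Four-fold degenerate third positions: 2.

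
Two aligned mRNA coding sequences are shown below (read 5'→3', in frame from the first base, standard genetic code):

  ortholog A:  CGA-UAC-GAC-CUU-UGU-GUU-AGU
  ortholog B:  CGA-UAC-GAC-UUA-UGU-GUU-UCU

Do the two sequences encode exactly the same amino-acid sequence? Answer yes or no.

yes

Codon 1: CGA Arg / CGA Arg — identical.
Codon 2: UAC Tyr / UAC Tyr — identical.
Codon 3: GAC Asp / GAC Asp — identical.
Codon 4: CUU Leu / UUA Leu — synonymous.
Codon 5: UGU Cys / UGU Cys — identical.
Codon 6: GUU Val / GUU Val — identical.
Codon 7: AGU Ser / UCU Ser — synonymous.
Nonsynonymous differences: 0 → same protein.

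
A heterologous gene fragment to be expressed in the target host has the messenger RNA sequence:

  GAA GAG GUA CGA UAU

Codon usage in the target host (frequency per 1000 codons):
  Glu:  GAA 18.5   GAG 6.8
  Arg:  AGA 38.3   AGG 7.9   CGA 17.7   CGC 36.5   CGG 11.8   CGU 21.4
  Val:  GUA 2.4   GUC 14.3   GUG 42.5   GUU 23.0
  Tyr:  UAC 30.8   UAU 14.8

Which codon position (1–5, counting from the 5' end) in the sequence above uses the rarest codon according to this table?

Codon 1 GAA (Glu): 18.5 per 1000.
Codon 2 GAG (Glu): 6.8 per 1000.
Codon 3 GUA (Val): 2.4 per 1000.
Codon 4 CGA (Arg): 17.7 per 1000.
Codon 5 UAU (Tyr): 14.8 per 1000.
Lowest frequency is 2.4 at codon 3.

3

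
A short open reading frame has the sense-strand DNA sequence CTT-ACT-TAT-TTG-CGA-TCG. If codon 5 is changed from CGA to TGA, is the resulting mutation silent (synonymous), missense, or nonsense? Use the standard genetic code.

nonsense

Position 13 falls in codon 5: CGA → Arg.
After the substitution the codon is TGA → Stop.
The new codon is a stop codon, so this is a nonsense mutation.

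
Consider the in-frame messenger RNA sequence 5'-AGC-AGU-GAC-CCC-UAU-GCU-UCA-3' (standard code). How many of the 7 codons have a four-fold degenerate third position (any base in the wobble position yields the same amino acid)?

3

Codon 1 AGC (Ser): third position 2-fold.
Codon 2 AGU (Ser): third position 2-fold.
Codon 3 GAC (Asp): third position 2-fold.
Codon 4 CCC (Pro): third position 4-fold.
Codon 5 UAU (Tyr): third position 2-fold.
Codon 6 GCU (Ala): third position 4-fold.
Codon 7 UCA (Ser): third position 4-fold.
Four-fold degenerate third positions: 3.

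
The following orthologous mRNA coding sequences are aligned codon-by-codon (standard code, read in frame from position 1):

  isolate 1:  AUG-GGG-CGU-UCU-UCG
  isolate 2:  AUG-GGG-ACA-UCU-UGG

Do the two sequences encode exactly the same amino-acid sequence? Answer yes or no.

no

Codon 1: AUG Met / AUG Met — identical.
Codon 2: GGG Gly / GGG Gly — identical.
Codon 3: CGU Arg / ACA Thr — nonsynonymous.
Codon 4: UCU Ser / UCU Ser — identical.
Codon 5: UCG Ser / UGG Trp — nonsynonymous.
Nonsynonymous differences: 2 → different protein.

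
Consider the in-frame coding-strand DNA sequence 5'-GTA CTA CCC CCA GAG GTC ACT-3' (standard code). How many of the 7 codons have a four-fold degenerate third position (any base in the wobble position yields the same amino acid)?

Codon 1 GTA (Val): third position 4-fold.
Codon 2 CTA (Leu): third position 4-fold.
Codon 3 CCC (Pro): third position 4-fold.
Codon 4 CCA (Pro): third position 4-fold.
Codon 5 GAG (Glu): third position 2-fold.
Codon 6 GTC (Val): third position 4-fold.
Codon 7 ACT (Thr): third position 4-fold.
Four-fold degenerate third positions: 6.

6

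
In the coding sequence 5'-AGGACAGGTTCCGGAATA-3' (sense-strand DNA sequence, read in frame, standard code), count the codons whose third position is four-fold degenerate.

4

Codon 1 AGG (Arg): third position 2-fold.
Codon 2 ACA (Thr): third position 4-fold.
Codon 3 GGT (Gly): third position 4-fold.
Codon 4 TCC (Ser): third position 4-fold.
Codon 5 GGA (Gly): third position 4-fold.
Codon 6 ATA (Ile): third position 3-fold.
Four-fold degenerate third positions: 4.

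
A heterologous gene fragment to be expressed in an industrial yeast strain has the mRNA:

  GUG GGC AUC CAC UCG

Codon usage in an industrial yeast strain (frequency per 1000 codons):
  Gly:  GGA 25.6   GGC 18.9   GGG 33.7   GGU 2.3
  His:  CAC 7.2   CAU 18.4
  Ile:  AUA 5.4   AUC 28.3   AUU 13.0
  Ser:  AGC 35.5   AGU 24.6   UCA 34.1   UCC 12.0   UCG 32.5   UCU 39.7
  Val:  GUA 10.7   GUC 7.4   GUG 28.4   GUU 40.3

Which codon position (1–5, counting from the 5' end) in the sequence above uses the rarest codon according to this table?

Codon 1 GUG (Val): 28.4 per 1000.
Codon 2 GGC (Gly): 18.9 per 1000.
Codon 3 AUC (Ile): 28.3 per 1000.
Codon 4 CAC (His): 7.2 per 1000.
Codon 5 UCG (Ser): 32.5 per 1000.
Lowest frequency is 7.2 at codon 4.

4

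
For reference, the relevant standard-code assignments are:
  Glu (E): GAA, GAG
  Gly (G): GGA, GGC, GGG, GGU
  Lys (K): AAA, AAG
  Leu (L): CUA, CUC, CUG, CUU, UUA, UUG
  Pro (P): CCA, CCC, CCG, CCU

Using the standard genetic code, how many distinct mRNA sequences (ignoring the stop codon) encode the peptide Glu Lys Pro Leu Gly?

Glu: 2 codons.
Lys: 2 codons.
Pro: 4 codons.
Leu: 6 codons.
Gly: 4 codons.
2 × 2 × 4 × 6 × 4 = 384.

384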